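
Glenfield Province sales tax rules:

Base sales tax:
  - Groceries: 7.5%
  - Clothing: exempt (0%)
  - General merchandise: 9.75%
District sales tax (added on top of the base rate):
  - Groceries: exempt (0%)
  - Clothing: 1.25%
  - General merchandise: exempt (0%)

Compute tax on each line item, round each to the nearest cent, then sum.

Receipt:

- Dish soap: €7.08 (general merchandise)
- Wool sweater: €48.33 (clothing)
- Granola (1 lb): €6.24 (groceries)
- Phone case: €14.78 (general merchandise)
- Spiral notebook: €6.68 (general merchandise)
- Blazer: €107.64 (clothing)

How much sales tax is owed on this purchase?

Dish soap €7.08: general merchandise → 9.75% + 0% district = 9.75% → €0.69
Wool sweater €48.33: clothing → 0% + 1.25% district = 1.25% → €0.60
Granola (1 lb) €6.24: groceries → 7.5% + 0% district = 7.5% → €0.47
Phone case €14.78: general merchandise → 9.75% + 0% district = 9.75% → €1.44
Spiral notebook €6.68: general merchandise → 9.75% + 0% district = 9.75% → €0.65
Blazer €107.64: clothing → 0% + 1.25% district = 1.25% → €1.35
Total tax = €0.69 + €0.60 + €0.47 + €1.44 + €0.65 + €1.35 = €5.20

€5.20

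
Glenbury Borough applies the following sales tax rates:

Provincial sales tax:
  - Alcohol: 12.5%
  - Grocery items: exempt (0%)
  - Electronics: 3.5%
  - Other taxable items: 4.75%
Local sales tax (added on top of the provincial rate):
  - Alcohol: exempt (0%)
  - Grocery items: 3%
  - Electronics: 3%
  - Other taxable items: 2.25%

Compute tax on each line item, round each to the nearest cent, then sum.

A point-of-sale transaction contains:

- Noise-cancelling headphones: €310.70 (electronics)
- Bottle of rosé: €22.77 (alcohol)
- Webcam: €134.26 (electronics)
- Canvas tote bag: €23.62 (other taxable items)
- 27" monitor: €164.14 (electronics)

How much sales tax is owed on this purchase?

€44.10

Noise-cancelling headphones €310.70: electronics → 3.5% + 3% local = 6.5% → €20.20
Bottle of rosé €22.77: alcohol → 12.5% + 0% local = 12.5% → €2.85
Webcam €134.26: electronics → 3.5% + 3% local = 6.5% → €8.73
Canvas tote bag €23.62: other taxable items → 4.75% + 2.25% local = 7% → €1.65
27" monitor €164.14: electronics → 3.5% + 3% local = 6.5% → €10.67
Total tax = €20.20 + €2.85 + €8.73 + €1.65 + €10.67 = €44.10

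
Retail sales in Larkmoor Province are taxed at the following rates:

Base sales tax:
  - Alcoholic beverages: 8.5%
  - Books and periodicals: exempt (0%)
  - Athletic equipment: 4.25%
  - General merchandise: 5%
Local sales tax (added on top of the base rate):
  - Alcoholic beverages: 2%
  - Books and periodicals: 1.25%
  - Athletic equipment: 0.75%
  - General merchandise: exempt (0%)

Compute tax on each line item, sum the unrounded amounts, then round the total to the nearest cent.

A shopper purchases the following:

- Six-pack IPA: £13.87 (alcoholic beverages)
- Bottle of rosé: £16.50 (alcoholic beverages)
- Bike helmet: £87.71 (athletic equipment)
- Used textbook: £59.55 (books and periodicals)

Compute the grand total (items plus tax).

Six-pack IPA £13.87: alcoholic beverages → 8.5% + 2% local = 10.5% → £1.45635
Bottle of rosé £16.50: alcoholic beverages → 8.5% + 2% local = 10.5% → £1.7325
Bike helmet £87.71: athletic equipment → 4.25% + 0.75% local = 5% → £4.3855
Used textbook £59.55: books and periodicals → 0% + 1.25% local = 1.25% → £0.744375
Subtotal = £177.63; unrounded tax = £8.318725 → £8.32; total due = £185.95

£185.95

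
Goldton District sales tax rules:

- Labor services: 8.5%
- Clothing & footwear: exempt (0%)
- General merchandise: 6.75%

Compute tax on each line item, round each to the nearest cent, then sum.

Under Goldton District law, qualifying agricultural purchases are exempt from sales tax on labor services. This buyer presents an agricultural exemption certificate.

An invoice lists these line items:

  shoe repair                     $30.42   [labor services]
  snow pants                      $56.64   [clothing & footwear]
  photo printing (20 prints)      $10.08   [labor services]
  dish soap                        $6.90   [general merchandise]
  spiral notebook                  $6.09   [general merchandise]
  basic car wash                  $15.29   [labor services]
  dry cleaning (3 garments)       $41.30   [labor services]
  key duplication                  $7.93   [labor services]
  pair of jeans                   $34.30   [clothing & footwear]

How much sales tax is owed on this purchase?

Shoe repair $30.42: labor services, buyer-exempt → 0% → $0.00
Snow pants $56.64: clothing & footwear → 0% → $0.00
Photo printing (20 prints) $10.08: labor services, buyer-exempt → 0% → $0.00
Dish soap $6.90: general merchandise → 6.75% → $0.47
Spiral notebook $6.09: general merchandise → 6.75% → $0.41
Basic car wash $15.29: labor services, buyer-exempt → 0% → $0.00
Dry cleaning (3 garments) $41.30: labor services, buyer-exempt → 0% → $0.00
Key duplication $7.93: labor services, buyer-exempt → 0% → $0.00
Pair of jeans $34.30: clothing & footwear → 0% → $0.00
Total tax = $0.47 + $0.41 = $0.88

$0.88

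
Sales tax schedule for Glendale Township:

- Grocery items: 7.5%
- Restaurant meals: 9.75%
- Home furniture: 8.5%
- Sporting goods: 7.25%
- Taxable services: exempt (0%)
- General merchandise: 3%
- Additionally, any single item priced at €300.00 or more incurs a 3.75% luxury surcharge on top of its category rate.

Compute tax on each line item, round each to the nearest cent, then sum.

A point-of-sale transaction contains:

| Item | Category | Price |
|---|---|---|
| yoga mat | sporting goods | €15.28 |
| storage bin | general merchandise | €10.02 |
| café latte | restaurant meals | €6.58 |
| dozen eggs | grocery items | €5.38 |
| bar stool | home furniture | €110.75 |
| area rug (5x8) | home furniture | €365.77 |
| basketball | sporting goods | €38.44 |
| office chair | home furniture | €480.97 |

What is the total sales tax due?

€118.38

Yoga mat €15.28: sporting goods → 7.25% → €1.11
Storage bin €10.02: general merchandise → 3% → €0.30
Café latte €6.58: restaurant meals → 9.75% → €0.64
Dozen eggs €5.38: grocery items → 7.5% → €0.40
Bar stool €110.75: home furniture → 8.5% → €9.41
Area rug (5x8) €365.77: home furniture → 8.5% + 3.75% surcharge = 12.25% → €44.81
Basketball €38.44: sporting goods → 7.25% → €2.79
Office chair €480.97: home furniture → 8.5% + 3.75% surcharge = 12.25% → €58.92
Total tax = €1.11 + €0.30 + €0.64 + €0.40 + €9.41 + €44.81 + €2.79 + €58.92 = €118.38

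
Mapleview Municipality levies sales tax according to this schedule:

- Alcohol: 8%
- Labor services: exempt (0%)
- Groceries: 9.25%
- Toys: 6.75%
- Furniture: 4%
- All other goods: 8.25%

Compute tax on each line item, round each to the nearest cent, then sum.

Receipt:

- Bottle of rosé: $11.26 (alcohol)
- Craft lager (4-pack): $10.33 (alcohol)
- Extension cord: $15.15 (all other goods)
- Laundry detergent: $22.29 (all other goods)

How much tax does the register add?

Bottle of rosé $11.26: alcohol → 8% → $0.90
Craft lager (4-pack) $10.33: alcohol → 8% → $0.83
Extension cord $15.15: all other goods → 8.25% → $1.25
Laundry detergent $22.29: all other goods → 8.25% → $1.84
Total tax = $0.90 + $0.83 + $1.25 + $1.84 = $4.82

$4.82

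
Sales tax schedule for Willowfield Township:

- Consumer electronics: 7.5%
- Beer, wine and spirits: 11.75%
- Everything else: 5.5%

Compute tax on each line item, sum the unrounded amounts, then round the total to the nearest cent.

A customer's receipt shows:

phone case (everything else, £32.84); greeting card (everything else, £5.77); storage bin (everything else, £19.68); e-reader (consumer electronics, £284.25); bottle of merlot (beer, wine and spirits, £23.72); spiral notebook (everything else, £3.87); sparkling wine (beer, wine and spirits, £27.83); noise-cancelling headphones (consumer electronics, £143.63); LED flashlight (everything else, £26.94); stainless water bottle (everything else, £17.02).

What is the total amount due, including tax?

Phone case £32.84: everything else → 5.5% → £1.8062
Greeting card £5.77: everything else → 5.5% → £0.31735
Storage bin £19.68: everything else → 5.5% → £1.0824
E-reader £284.25: consumer electronics → 7.5% → £21.31875
Bottle of merlot £23.72: beer, wine and spirits → 11.75% → £2.7871
Spiral notebook £3.87: everything else → 5.5% → £0.21285
Sparkling wine £27.83: beer, wine and spirits → 11.75% → £3.270025
Noise-cancelling headphones £143.63: consumer electronics → 7.5% → £10.77225
LED flashlight £26.94: everything else → 5.5% → £1.4817
Stainless water bottle £17.02: everything else → 5.5% → £0.9361
Subtotal = £585.55; unrounded tax = £43.984725 → £43.98; total due = £629.53

£629.53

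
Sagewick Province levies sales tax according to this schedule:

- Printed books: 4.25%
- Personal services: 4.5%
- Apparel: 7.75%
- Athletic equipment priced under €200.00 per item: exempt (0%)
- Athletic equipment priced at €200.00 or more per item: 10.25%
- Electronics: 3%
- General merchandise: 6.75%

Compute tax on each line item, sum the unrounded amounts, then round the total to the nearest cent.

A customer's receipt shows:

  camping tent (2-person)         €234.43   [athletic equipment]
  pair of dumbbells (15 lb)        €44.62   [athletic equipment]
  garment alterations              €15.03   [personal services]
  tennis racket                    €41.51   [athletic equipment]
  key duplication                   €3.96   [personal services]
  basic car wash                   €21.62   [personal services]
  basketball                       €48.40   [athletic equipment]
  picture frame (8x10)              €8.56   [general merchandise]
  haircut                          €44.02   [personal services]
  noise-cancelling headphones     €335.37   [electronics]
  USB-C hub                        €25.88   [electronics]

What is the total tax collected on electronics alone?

€10.84

Noise-cancelling headphones €335.37: electronics → 3% → €10.0611
USB-C hub €25.88: electronics → 3% → €0.7764
Tax on electronics: unrounded sum = €10.8375 → €10.84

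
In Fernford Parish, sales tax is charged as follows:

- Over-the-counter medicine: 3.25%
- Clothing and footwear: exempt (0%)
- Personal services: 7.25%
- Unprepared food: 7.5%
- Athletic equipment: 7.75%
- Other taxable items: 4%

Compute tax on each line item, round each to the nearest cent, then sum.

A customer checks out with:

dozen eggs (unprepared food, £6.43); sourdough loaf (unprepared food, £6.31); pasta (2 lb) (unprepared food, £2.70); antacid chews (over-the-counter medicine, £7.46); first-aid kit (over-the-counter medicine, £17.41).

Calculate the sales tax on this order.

Dozen eggs £6.43: unprepared food → 7.5% → £0.48
Sourdough loaf £6.31: unprepared food → 7.5% → £0.47
Pasta (2 lb) £2.70: unprepared food → 7.5% → £0.20
Antacid chews £7.46: over-the-counter medicine → 3.25% → £0.24
First-aid kit £17.41: over-the-counter medicine → 3.25% → £0.57
Total tax = £0.48 + £0.47 + £0.20 + £0.24 + £0.57 = £1.96

£1.96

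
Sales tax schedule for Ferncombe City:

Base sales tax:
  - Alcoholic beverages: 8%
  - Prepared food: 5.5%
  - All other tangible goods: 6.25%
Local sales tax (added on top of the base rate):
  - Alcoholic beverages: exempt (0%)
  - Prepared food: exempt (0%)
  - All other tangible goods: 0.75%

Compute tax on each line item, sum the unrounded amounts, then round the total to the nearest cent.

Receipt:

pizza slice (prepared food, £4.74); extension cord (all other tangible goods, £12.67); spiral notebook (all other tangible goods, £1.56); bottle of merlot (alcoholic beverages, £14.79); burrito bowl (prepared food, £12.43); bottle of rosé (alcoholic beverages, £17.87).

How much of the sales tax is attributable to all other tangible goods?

Extension cord £12.67: all other tangible goods → 6.25% + 0.75% local = 7% → £0.8869
Spiral notebook £1.56: all other tangible goods → 6.25% + 0.75% local = 7% → £0.1092
Tax on all other tangible goods: unrounded sum = £0.9961 → £1.00

£1.00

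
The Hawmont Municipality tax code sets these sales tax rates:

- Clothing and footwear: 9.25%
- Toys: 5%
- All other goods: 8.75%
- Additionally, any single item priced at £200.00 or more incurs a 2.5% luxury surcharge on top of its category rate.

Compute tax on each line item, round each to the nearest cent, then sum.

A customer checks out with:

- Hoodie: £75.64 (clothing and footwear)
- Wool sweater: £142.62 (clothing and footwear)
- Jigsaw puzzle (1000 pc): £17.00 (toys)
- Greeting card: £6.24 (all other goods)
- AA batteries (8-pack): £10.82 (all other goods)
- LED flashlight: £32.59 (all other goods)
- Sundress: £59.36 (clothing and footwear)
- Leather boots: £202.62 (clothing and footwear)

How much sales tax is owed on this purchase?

Hoodie £75.64: clothing and footwear → 9.25% → £7.00
Wool sweater £142.62: clothing and footwear → 9.25% → £13.19
Jigsaw puzzle (1000 pc) £17.00: toys → 5% → £0.85
Greeting card £6.24: all other goods → 8.75% → £0.55
AA batteries (8-pack) £10.82: all other goods → 8.75% → £0.95
LED flashlight £32.59: all other goods → 8.75% → £2.85
Sundress £59.36: clothing and footwear → 9.25% → £5.49
Leather boots £202.62: clothing and footwear → 9.25% + 2.5% surcharge = 11.75% → £23.81
Total tax = £7.00 + £13.19 + £0.85 + £0.55 + £0.95 + £2.85 + £5.49 + £23.81 = £54.69

£54.69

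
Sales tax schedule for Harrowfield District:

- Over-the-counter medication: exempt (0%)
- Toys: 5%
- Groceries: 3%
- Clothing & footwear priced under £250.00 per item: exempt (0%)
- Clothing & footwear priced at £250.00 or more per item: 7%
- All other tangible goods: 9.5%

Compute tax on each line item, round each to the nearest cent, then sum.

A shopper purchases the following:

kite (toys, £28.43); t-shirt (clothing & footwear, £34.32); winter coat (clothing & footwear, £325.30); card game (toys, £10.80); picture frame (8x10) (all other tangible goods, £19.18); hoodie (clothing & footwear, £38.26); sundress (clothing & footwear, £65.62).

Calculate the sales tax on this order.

Kite £28.43: toys → 5% → £1.42
T-shirt £34.32: clothing & footwear, under £250.00 → 0% → £0.00
Winter coat £325.30: clothing & footwear, £250.00 or more → 7% → £22.77
Card game £10.80: toys → 5% → £0.54
Picture frame (8x10) £19.18: all other tangible goods → 9.5% → £1.82
Hoodie £38.26: clothing & footwear, under £250.00 → 0% → £0.00
Sundress £65.62: clothing & footwear, under £250.00 → 0% → £0.00
Total tax = £1.42 + £22.77 + £0.54 + £1.82 = £26.55

£26.55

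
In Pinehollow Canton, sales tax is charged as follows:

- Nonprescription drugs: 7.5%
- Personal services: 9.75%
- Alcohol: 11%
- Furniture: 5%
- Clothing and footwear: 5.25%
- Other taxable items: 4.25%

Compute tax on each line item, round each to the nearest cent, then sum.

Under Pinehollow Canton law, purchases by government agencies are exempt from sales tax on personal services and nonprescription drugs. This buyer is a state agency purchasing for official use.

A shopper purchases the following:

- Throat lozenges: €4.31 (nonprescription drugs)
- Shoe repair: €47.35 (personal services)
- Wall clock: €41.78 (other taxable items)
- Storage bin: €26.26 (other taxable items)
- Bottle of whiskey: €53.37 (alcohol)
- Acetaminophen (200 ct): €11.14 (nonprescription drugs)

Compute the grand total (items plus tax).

Throat lozenges €4.31: nonprescription drugs, buyer-exempt → 0% → €0.00
Shoe repair €47.35: personal services, buyer-exempt → 0% → €0.00
Wall clock €41.78: other taxable items → 4.25% → €1.78
Storage bin €26.26: other taxable items → 4.25% → €1.12
Bottle of whiskey €53.37: alcohol → 11% → €5.87
Acetaminophen (200 ct) €11.14: nonprescription drugs, buyer-exempt → 0% → €0.00
Subtotal = €184.21; tax = €8.77; total due = €192.98

€192.98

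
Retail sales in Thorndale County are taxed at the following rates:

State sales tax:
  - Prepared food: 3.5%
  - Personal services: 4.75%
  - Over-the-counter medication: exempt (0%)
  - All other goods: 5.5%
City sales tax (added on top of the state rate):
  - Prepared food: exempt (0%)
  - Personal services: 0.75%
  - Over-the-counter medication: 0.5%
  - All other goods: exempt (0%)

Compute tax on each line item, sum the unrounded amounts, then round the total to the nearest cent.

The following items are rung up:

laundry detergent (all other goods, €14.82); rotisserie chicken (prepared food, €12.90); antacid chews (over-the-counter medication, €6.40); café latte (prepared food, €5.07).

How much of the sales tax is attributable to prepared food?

Rotisserie chicken €12.90: prepared food → 3.5% + 0% city = 3.5% → €0.4515
Café latte €5.07: prepared food → 3.5% + 0% city = 3.5% → €0.17745
Tax on prepared food: unrounded sum = €0.62895 → €0.63

€0.63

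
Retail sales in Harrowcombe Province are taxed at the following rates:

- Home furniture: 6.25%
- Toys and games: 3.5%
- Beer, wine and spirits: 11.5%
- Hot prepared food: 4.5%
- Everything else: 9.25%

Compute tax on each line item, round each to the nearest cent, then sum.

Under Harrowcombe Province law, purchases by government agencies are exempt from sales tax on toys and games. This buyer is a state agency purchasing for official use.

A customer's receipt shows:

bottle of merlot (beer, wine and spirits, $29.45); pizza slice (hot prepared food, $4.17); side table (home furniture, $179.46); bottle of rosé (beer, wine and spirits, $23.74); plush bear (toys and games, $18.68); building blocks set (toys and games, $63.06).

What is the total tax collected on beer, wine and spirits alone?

Bottle of merlot $29.45: beer, wine and spirits → 11.5% → $3.39
Bottle of rosé $23.74: beer, wine and spirits → 11.5% → $2.73
Tax on beer, wine and spirits = $3.39 + $2.73 = $6.12

$6.12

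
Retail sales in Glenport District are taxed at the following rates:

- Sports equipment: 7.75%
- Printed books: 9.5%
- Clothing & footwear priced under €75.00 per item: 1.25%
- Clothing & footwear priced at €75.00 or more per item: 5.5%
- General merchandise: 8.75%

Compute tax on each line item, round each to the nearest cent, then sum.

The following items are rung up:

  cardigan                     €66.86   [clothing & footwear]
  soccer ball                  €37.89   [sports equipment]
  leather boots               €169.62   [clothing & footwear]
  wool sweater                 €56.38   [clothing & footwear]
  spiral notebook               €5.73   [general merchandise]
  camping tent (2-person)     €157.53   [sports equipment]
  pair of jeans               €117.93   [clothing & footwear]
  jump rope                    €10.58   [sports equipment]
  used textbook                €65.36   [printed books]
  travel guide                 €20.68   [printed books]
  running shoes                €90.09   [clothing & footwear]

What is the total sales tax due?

€46.95

Cardigan €66.86: clothing & footwear, under €75.00 → 1.25% → €0.84
Soccer ball €37.89: sports equipment → 7.75% → €2.94
Leather boots €169.62: clothing & footwear, €75.00 or more → 5.5% → €9.33
Wool sweater €56.38: clothing & footwear, under €75.00 → 1.25% → €0.70
Spiral notebook €5.73: general merchandise → 8.75% → €0.50
Camping tent (2-person) €157.53: sports equipment → 7.75% → €12.21
Pair of jeans €117.93: clothing & footwear, €75.00 or more → 5.5% → €6.49
Jump rope €10.58: sports equipment → 7.75% → €0.82
Used textbook €65.36: printed books → 9.5% → €6.21
Travel guide €20.68: printed books → 9.5% → €1.96
Running shoes €90.09: clothing & footwear, €75.00 or more → 5.5% → €4.95
Total tax = €0.84 + €2.94 + €9.33 + €0.70 + €0.50 + €12.21 + €6.49 + €0.82 + €6.21 + €1.96 + €4.95 = €46.95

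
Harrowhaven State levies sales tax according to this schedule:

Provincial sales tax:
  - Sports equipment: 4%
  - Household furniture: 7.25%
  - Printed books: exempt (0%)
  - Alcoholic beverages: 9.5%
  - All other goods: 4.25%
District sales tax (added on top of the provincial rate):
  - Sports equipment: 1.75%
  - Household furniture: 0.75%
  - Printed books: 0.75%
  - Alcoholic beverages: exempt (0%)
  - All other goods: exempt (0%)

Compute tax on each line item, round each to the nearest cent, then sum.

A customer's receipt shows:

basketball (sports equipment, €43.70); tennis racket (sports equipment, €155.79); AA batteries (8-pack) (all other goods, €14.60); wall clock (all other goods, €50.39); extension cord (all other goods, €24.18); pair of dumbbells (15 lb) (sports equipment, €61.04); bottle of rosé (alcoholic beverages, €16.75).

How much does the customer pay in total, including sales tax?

Basketball €43.70: sports equipment → 4% + 1.75% district = 5.75% → €2.51
Tennis racket €155.79: sports equipment → 4% + 1.75% district = 5.75% → €8.96
AA batteries (8-pack) €14.60: all other goods → 4.25% + 0% district = 4.25% → €0.62
Wall clock €50.39: all other goods → 4.25% + 0% district = 4.25% → €2.14
Extension cord €24.18: all other goods → 4.25% + 0% district = 4.25% → €1.03
Pair of dumbbells (15 lb) €61.04: sports equipment → 4% + 1.75% district = 5.75% → €3.51
Bottle of rosé €16.75: alcoholic beverages → 9.5% + 0% district = 9.5% → €1.59
Subtotal = €366.45; tax = €20.36; total due = €386.81

€386.81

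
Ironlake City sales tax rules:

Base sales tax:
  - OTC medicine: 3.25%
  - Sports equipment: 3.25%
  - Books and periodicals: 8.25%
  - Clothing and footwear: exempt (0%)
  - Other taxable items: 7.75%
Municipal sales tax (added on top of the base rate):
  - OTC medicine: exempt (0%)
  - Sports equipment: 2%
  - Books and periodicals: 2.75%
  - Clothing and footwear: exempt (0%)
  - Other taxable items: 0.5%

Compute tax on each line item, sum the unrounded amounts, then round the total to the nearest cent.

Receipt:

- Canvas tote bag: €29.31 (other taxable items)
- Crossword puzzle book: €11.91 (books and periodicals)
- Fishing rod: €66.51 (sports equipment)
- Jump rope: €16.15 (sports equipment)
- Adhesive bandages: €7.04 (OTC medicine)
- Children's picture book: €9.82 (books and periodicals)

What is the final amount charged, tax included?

€150.12

Canvas tote bag €29.31: other taxable items → 7.75% + 0.5% municipal = 8.25% → €2.418075
Crossword puzzle book €11.91: books and periodicals → 8.25% + 2.75% municipal = 11% → €1.3101
Fishing rod €66.51: sports equipment → 3.25% + 2% municipal = 5.25% → €3.491775
Jump rope €16.15: sports equipment → 3.25% + 2% municipal = 5.25% → €0.847875
Adhesive bandages €7.04: OTC medicine → 3.25% + 0% municipal = 3.25% → €0.2288
Children's picture book €9.82: books and periodicals → 8.25% + 2.75% municipal = 11% → €1.0802
Subtotal = €140.74; unrounded tax = €9.376825 → €9.38; total due = €150.12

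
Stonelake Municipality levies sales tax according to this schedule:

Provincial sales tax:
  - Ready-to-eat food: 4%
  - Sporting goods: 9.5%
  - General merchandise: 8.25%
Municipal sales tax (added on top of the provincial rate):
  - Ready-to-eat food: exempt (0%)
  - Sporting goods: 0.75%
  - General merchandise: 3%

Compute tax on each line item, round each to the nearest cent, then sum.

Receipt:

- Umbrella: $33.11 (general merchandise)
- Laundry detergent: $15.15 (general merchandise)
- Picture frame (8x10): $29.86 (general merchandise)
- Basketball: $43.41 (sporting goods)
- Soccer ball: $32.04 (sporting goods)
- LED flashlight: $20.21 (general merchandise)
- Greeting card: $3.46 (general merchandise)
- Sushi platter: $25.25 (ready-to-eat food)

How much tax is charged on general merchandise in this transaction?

$11.44

Umbrella $33.11: general merchandise → 8.25% + 3% municipal = 11.25% → $3.72
Laundry detergent $15.15: general merchandise → 8.25% + 3% municipal = 11.25% → $1.70
Picture frame (8x10) $29.86: general merchandise → 8.25% + 3% municipal = 11.25% → $3.36
LED flashlight $20.21: general merchandise → 8.25% + 3% municipal = 11.25% → $2.27
Greeting card $3.46: general merchandise → 8.25% + 3% municipal = 11.25% → $0.39
Tax on general merchandise = $3.72 + $1.70 + $3.36 + $2.27 + $0.39 = $11.44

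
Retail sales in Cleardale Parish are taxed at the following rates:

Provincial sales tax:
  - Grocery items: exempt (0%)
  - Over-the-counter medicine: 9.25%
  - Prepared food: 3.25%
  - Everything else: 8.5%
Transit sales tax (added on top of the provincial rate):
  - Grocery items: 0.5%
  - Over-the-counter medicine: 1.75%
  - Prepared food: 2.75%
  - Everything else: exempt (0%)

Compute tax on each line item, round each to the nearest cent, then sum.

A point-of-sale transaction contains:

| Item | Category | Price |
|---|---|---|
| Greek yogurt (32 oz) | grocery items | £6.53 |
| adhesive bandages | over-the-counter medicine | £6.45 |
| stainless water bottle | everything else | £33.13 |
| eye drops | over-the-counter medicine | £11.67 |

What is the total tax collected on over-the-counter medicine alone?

Adhesive bandages £6.45: over-the-counter medicine → 9.25% + 1.75% transit = 11% → £0.71
Eye drops £11.67: over-the-counter medicine → 9.25% + 1.75% transit = 11% → £1.28
Tax on over-the-counter medicine = £0.71 + £1.28 = £1.99

£1.99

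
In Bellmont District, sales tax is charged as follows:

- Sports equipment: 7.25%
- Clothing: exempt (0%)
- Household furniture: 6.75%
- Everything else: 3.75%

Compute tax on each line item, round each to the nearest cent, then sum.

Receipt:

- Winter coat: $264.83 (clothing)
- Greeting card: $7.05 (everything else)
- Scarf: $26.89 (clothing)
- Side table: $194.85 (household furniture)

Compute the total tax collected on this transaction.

$13.41

Winter coat $264.83: clothing → 0% → $0.00
Greeting card $7.05: everything else → 3.75% → $0.26
Scarf $26.89: clothing → 0% → $0.00
Side table $194.85: household furniture → 6.75% → $13.15
Total tax = $0.26 + $13.15 = $13.41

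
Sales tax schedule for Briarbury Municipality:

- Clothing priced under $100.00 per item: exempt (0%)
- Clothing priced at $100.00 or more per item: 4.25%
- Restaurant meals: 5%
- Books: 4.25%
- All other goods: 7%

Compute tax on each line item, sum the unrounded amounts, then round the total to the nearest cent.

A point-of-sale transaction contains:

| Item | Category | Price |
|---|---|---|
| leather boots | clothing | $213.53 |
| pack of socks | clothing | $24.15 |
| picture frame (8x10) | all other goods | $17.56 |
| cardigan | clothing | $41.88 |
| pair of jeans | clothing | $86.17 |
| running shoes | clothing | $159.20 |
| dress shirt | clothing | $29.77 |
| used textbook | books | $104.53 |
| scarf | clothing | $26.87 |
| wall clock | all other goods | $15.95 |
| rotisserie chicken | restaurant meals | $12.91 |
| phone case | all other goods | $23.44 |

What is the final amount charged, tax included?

Leather boots $213.53: clothing, $100.00 or more → 4.25% → $9.075025
Pack of socks $24.15: clothing, under $100.00 → 0% → $0.00
Picture frame (8x10) $17.56: all other goods → 7% → $1.2292
Cardigan $41.88: clothing, under $100.00 → 0% → $0.00
Pair of jeans $86.17: clothing, under $100.00 → 0% → $0.00
Running shoes $159.20: clothing, $100.00 or more → 4.25% → $6.766
Dress shirt $29.77: clothing, under $100.00 → 0% → $0.00
Used textbook $104.53: books → 4.25% → $4.442525
Scarf $26.87: clothing, under $100.00 → 0% → $0.00
Wall clock $15.95: all other goods → 7% → $1.1165
Rotisserie chicken $12.91: restaurant meals → 5% → $0.6455
Phone case $23.44: all other goods → 7% → $1.6408
Subtotal = $755.96; unrounded tax = $24.91555 → $24.92; total due = $780.88

$780.88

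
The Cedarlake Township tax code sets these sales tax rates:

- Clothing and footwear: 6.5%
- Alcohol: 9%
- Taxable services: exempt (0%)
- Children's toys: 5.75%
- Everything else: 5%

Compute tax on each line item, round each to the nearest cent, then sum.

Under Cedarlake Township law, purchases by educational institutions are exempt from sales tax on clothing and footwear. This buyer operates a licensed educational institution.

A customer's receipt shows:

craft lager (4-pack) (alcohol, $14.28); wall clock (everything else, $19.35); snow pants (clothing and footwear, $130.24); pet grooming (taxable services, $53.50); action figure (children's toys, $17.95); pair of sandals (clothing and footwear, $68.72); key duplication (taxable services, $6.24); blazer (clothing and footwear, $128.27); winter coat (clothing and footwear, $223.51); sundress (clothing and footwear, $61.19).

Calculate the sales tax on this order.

Craft lager (4-pack) $14.28: alcohol → 9% → $1.29
Wall clock $19.35: everything else → 5% → $0.97
Snow pants $130.24: clothing and footwear, buyer-exempt → 0% → $0.00
Pet grooming $53.50: taxable services → 0% → $0.00
Action figure $17.95: children's toys → 5.75% → $1.03
Pair of sandals $68.72: clothing and footwear, buyer-exempt → 0% → $0.00
Key duplication $6.24: taxable services → 0% → $0.00
Blazer $128.27: clothing and footwear, buyer-exempt → 0% → $0.00
Winter coat $223.51: clothing and footwear, buyer-exempt → 0% → $0.00
Sundress $61.19: clothing and footwear, buyer-exempt → 0% → $0.00
Total tax = $1.29 + $0.97 + $1.03 = $3.29

$3.29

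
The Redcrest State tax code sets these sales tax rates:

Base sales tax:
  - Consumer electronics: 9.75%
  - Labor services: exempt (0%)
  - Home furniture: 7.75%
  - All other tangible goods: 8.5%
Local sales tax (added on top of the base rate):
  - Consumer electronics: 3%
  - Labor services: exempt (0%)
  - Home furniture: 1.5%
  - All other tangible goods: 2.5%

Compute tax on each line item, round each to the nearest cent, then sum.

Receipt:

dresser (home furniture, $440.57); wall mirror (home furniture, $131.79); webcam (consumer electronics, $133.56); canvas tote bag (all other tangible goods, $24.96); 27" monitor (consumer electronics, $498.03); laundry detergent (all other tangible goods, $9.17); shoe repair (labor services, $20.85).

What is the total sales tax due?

Dresser $440.57: home furniture → 7.75% + 1.5% local = 9.25% → $40.75
Wall mirror $131.79: home furniture → 7.75% + 1.5% local = 9.25% → $12.19
Webcam $133.56: consumer electronics → 9.75% + 3% local = 12.75% → $17.03
Canvas tote bag $24.96: all other tangible goods → 8.5% + 2.5% local = 11% → $2.75
27" monitor $498.03: consumer electronics → 9.75% + 3% local = 12.75% → $63.50
Laundry detergent $9.17: all other tangible goods → 8.5% + 2.5% local = 11% → $1.01
Shoe repair $20.85: labor services → 0% + 0% local = 0% → $0.00
Total tax = $40.75 + $12.19 + $17.03 + $2.75 + $63.50 + $1.01 = $137.23

$137.23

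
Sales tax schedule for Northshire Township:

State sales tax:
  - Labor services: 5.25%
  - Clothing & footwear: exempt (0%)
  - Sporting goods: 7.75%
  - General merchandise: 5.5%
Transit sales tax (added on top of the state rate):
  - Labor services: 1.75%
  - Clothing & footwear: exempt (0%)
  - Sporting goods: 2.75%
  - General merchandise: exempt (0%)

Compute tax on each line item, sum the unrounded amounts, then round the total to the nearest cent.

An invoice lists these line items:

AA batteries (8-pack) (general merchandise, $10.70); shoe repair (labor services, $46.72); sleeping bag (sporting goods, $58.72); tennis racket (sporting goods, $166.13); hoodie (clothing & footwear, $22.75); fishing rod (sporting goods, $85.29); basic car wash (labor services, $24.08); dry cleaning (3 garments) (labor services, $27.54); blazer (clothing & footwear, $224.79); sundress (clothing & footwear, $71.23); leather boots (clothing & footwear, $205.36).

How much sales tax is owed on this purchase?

AA batteries (8-pack) $10.70: general merchandise → 5.5% + 0% transit = 5.5% → $0.5885
Shoe repair $46.72: labor services → 5.25% + 1.75% transit = 7% → $3.2704
Sleeping bag $58.72: sporting goods → 7.75% + 2.75% transit = 10.5% → $6.1656
Tennis racket $166.13: sporting goods → 7.75% + 2.75% transit = 10.5% → $17.44365
Hoodie $22.75: clothing & footwear → 0% + 0% transit = 0% → $0.00
Fishing rod $85.29: sporting goods → 7.75% + 2.75% transit = 10.5% → $8.95545
Basic car wash $24.08: labor services → 5.25% + 1.75% transit = 7% → $1.6856
Dry cleaning (3 garments) $27.54: labor services → 5.25% + 1.75% transit = 7% → $1.9278
Blazer $224.79: clothing & footwear → 0% + 0% transit = 0% → $0.00
Sundress $71.23: clothing & footwear → 0% + 0% transit = 0% → $0.00
Leather boots $205.36: clothing & footwear → 0% + 0% transit = 0% → $0.00
Unrounded tax sum = $40.037 → $40.04

$40.04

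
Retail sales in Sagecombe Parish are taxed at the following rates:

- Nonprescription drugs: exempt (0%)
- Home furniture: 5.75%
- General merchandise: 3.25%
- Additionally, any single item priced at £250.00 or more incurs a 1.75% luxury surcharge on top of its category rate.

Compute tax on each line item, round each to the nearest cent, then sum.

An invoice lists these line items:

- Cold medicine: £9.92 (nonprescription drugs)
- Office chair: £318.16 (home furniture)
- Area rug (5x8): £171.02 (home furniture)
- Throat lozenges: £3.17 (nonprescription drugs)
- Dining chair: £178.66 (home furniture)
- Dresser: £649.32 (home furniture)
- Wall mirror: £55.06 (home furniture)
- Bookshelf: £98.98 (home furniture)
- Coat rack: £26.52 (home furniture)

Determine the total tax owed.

£103.04

Cold medicine £9.92: nonprescription drugs → 0% → £0.00
Office chair £318.16: home furniture → 5.75% + 1.75% surcharge = 7.5% → £23.86
Area rug (5x8) £171.02: home furniture → 5.75% → £9.83
Throat lozenges £3.17: nonprescription drugs → 0% → £0.00
Dining chair £178.66: home furniture → 5.75% → £10.27
Dresser £649.32: home furniture → 5.75% + 1.75% surcharge = 7.5% → £48.70
Wall mirror £55.06: home furniture → 5.75% → £3.17
Bookshelf £98.98: home furniture → 5.75% → £5.69
Coat rack £26.52: home furniture → 5.75% → £1.52
Total tax = £23.86 + £9.83 + £10.27 + £48.70 + £3.17 + £5.69 + £1.52 = £103.04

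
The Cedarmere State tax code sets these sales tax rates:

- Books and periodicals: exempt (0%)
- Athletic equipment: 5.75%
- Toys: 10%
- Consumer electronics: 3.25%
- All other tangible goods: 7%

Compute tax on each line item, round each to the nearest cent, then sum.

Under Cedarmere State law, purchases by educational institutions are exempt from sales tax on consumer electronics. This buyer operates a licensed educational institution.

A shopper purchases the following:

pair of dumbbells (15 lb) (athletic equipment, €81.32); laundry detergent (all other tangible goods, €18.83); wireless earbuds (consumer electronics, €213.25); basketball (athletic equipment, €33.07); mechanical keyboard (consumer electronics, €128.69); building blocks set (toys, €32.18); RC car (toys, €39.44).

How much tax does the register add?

€15.06

Pair of dumbbells (15 lb) €81.32: athletic equipment → 5.75% → €4.68
Laundry detergent €18.83: all other tangible goods → 7% → €1.32
Wireless earbuds €213.25: consumer electronics, buyer-exempt → 0% → €0.00
Basketball €33.07: athletic equipment → 5.75% → €1.90
Mechanical keyboard €128.69: consumer electronics, buyer-exempt → 0% → €0.00
Building blocks set €32.18: toys → 10% → €3.22
RC car €39.44: toys → 10% → €3.94
Total tax = €4.68 + €1.32 + €1.90 + €3.22 + €3.94 = €15.06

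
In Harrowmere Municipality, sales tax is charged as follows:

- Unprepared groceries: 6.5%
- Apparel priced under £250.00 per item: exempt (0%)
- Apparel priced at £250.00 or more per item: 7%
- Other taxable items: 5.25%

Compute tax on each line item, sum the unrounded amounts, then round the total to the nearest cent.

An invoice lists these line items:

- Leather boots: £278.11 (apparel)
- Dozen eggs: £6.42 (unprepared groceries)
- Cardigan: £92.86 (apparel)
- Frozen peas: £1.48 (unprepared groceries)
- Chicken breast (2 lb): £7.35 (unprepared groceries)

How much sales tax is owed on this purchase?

Leather boots £278.11: apparel, £250.00 or more → 7% → £19.4677
Dozen eggs £6.42: unprepared groceries → 6.5% → £0.4173
Cardigan £92.86: apparel, under £250.00 → 0% → £0.00
Frozen peas £1.48: unprepared groceries → 6.5% → £0.0962
Chicken breast (2 lb) £7.35: unprepared groceries → 6.5% → £0.47775
Unrounded tax sum = £20.45895 → £20.46

£20.46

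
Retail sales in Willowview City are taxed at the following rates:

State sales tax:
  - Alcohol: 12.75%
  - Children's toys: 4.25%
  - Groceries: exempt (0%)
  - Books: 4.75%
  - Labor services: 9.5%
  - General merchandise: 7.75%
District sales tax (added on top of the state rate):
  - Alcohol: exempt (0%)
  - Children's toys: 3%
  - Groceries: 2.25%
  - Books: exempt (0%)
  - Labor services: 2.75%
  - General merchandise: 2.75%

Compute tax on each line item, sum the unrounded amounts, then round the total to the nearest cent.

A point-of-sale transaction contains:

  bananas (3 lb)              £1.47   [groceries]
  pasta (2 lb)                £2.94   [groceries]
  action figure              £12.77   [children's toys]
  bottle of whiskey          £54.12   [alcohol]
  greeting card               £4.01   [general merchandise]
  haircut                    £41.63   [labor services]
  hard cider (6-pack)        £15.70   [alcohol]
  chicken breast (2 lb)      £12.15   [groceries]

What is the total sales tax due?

Bananas (3 lb) £1.47: groceries → 0% + 2.25% district = 2.25% → £0.033075
Pasta (2 lb) £2.94: groceries → 0% + 2.25% district = 2.25% → £0.06615
Action figure £12.77: children's toys → 4.25% + 3% district = 7.25% → £0.925825
Bottle of whiskey £54.12: alcohol → 12.75% + 0% district = 12.75% → £6.9003
Greeting card £4.01: general merchandise → 7.75% + 2.75% district = 10.5% → £0.42105
Haircut £41.63: labor services → 9.5% + 2.75% district = 12.25% → £5.099675
Hard cider (6-pack) £15.70: alcohol → 12.75% + 0% district = 12.75% → £2.00175
Chicken breast (2 lb) £12.15: groceries → 0% + 2.25% district = 2.25% → £0.273375
Unrounded tax sum = £15.7212 → £15.72

£15.72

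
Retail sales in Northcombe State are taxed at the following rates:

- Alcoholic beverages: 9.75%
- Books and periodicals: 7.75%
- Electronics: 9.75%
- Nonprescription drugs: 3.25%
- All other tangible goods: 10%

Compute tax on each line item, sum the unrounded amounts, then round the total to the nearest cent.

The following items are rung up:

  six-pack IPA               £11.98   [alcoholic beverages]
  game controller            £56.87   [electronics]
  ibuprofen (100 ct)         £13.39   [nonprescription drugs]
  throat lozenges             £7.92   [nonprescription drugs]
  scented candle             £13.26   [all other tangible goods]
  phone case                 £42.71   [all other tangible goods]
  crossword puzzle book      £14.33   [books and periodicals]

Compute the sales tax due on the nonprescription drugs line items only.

£0.69

Ibuprofen (100 ct) £13.39: nonprescription drugs → 3.25% → £0.435175
Throat lozenges £7.92: nonprescription drugs → 3.25% → £0.2574
Tax on nonprescription drugs: unrounded sum = £0.692575 → £0.69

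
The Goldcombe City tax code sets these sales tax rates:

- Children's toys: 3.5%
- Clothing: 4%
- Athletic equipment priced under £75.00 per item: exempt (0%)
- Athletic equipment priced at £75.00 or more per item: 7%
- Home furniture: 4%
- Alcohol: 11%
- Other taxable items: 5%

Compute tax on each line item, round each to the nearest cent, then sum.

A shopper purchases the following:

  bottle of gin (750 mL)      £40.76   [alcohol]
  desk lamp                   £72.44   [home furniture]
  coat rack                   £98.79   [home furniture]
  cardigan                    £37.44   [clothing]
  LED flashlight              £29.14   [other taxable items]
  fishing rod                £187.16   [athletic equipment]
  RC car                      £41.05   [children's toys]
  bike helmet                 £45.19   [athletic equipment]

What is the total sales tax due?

£28.83

Bottle of gin (750 mL) £40.76: alcohol → 11% → £4.48
Desk lamp £72.44: home furniture → 4% → £2.90
Coat rack £98.79: home furniture → 4% → £3.95
Cardigan £37.44: clothing → 4% → £1.50
LED flashlight £29.14: other taxable items → 5% → £1.46
Fishing rod £187.16: athletic equipment, £75.00 or more → 7% → £13.10
RC car £41.05: children's toys → 3.5% → £1.44
Bike helmet £45.19: athletic equipment, under £75.00 → 0% → £0.00
Total tax = £4.48 + £2.90 + £3.95 + £1.50 + £1.46 + £13.10 + £1.44 = £28.83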